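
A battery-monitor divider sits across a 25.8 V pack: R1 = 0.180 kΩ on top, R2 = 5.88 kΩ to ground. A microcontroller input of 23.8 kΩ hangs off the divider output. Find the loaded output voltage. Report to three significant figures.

The load sits in parallel with R2: R2‖R_L = (5880 × 23800) / (5880 + 23800) = 4715 Ω.
V_out = 25.8 × 4715 / (180 + 4715) = 25.8 × 4715/4895 = 24.9 V.

V_out ≈ 24.9 V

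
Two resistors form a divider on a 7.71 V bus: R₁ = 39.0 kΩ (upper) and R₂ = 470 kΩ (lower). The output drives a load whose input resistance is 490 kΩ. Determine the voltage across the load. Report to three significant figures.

V_out ≈ 6.63 V

The load sits in parallel with R₂: R₂‖R_L = (470 × 490) / (470 + 490) = 239.9 kΩ.
V_out = 7.71 × 239.9 / (39.0 + 239.9) = 7.71 × 239.9/278.9 = 6.63 V.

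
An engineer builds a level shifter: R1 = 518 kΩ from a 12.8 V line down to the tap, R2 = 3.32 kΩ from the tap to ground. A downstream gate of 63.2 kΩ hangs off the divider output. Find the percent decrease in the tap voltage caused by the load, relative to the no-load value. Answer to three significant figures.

4.96 %

The divider's output (Thévenin) resistance is R1‖R2 = 3.299 kΩ.
Fractional drop under load = R_th/(R_th + R_L) = 3.299 / (3.299 + 63.2) = 0.04961.
So the output falls by 4.96 %.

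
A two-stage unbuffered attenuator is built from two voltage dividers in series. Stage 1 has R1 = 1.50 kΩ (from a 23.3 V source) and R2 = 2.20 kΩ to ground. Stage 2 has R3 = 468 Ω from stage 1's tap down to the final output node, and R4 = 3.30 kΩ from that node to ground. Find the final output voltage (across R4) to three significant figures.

Stage 2 presents R3+R4 = 3768 Ω as a load on stage 1's tap.
Stage 1's lower leg becomes R2‖(R3+R4) = 1389 Ω, so V_mid = 23.3 × 1389/2889 = 11.20 V.
Stage 2 is itself unloaded: V_out = V_mid × R4/(R3+R4) = 11.20 × 3300/3768 = 9.81 V.

V_out ≈ 9.81 V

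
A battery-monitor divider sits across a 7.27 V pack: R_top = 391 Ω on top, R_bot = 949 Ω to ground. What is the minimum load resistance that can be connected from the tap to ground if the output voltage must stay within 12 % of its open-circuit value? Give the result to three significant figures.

R_L(min) ≈ 2.03 kΩ

Output resistance R_th = R_top‖R_bot = (391 × 949)/1340 = 276.9 Ω.
The fractional drop is R_th/(R_th + R_L); requiring this ≤ 0.120 gives R_L ≥ R_th(1/0.120 − 1) = 276.9 × 7.333 = 2.03 kΩ.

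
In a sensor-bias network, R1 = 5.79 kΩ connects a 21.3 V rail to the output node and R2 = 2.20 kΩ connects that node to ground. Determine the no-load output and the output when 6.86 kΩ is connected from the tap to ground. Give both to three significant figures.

Unloaded: 5.86 V; loaded: 4.76 V

Open-circuit: V = 21.3 × 2.20/(5.79 + 2.20) = 5.86 V.
With the load, R2 becomes R2‖R_L = 1.666 kΩ, so V = 21.3 × 1.666/7.456 = 4.76 V.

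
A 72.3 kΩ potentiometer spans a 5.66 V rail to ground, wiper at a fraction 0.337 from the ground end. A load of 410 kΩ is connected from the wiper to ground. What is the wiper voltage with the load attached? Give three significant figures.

The wiper splits the pot into (1−α)R = 47.93 kΩ above and αR = 24.37 kΩ below.
Lower section ‖ load = 23.00 kΩ.
V_wiper = 5.66 × 23.00/(47.93 + 23.00) = 1.84 V.

V ≈ 1.84 V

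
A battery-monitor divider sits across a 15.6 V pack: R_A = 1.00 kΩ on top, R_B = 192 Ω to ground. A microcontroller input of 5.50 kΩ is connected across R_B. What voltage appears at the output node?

The load sits in parallel with R_B: R_B‖R_L = (192 × 5500) / (192 + 5500) = 185.5 Ω.
V_out = 15.6 × 185.5 / (1000 + 185.5) = 15.6 × 185.5/1186 = 2.44 V.

V_out ≈ 2.44 V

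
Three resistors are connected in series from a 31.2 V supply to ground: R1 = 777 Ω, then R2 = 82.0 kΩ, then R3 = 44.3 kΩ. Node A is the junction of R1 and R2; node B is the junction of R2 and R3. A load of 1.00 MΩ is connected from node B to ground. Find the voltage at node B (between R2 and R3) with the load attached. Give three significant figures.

At node B, R3 is in parallel with the load: R3‖R_L = 42420 Ω.
Below node A the resistance is R2 + (R3‖R_L) = 124400 Ω, so V_A = 31.2 × 124400/125200 = 31.01 V.
Then V_B = V_A × (R3‖R_L)/(R2 + R3‖R_L) = 31.01 × 42420/124400 = 10.6 V.

V ≈ 10.6 V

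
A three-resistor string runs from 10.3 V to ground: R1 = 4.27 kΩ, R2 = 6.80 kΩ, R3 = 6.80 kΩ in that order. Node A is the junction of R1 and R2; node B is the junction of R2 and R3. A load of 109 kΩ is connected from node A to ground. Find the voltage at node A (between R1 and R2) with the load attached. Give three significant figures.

Below node A the series string R2+R3 = 13.60 kΩ sits in parallel with the 109 kΩ load: 12.09 kΩ.
V_A = 10.3 × 12.09/(4.27 + 12.09) = 7.61 V.

V ≈ 7.61 V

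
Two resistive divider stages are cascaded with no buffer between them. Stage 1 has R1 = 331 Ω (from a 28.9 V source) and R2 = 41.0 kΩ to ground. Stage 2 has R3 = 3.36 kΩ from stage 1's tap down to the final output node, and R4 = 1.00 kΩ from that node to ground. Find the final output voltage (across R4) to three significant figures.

Stage 2 presents R3+R4 = 4360 Ω as a load on stage 1's tap.
Stage 1's lower leg becomes R2‖(R3+R4) = 3941 Ω, so V_mid = 28.9 × 3941/4272 = 26.66 V.
Stage 2 is itself unloaded: V_out = V_mid × R4/(R3+R4) = 26.66 × 1000/4360 = 6.11 V.

V_out ≈ 6.11 V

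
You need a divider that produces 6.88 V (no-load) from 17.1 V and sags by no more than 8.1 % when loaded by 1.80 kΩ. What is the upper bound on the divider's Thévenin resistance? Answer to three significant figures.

Loading drop = R_th/(R_th + R_L) ≤ 0.0810, so R_th ≤ R_L · ε/(1−ε) = 1.80 kΩ × 0.0810/0.9190 = 159 Ω.
(Any R1, R2 with R2/(R1+R2) = 0.402 and R1‖R2 ≤ 159 Ω will meet the spec.)

R_th ≤ 159 Ω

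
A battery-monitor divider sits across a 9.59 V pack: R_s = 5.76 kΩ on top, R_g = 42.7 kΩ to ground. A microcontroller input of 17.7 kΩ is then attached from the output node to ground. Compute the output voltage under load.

V_out ≈ 6.57 V

The load sits in parallel with R_g: R_g‖R_L = (42.7 × 17.7) / (42.7 + 17.7) = 12.51 kΩ.
V_out = 9.59 × 12.51 / (5.76 + 12.51) = 9.59 × 12.51/18.27 = 6.57 V.
(Unloaded it would have been 8.45 V.)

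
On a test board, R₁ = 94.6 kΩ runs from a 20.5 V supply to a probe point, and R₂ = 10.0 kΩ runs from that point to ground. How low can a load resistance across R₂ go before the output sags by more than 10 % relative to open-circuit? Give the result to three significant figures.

Output resistance R_th = R₁‖R₂ = (94.6 × 10.0)/104.6 = 9.044 kΩ.
The fractional drop is R_th/(R_th + R_L); requiring this ≤ 0.100 gives R_L ≥ R_th(1/0.100 − 1) = 9.044 × 9.000 = 81.4 kΩ.

R_L(min) ≈ 81.4 kΩ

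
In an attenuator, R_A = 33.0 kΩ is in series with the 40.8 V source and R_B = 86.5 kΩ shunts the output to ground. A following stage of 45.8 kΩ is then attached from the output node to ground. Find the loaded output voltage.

The load sits in parallel with R_B: R_B‖R_L = (86.5 × 45.8) / (86.5 + 45.8) = 29.94 kΩ.
V_out = 40.8 × 29.94 / (33.0 + 29.94) = 40.8 × 29.94/62.94 = 19.4 V.
(Unloaded it would have been 29.5 V.)

V_out ≈ 19.4 V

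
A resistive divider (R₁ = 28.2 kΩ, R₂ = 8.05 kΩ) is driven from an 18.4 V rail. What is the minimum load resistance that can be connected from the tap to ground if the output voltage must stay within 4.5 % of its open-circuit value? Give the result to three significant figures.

R_L(min) ≈ 133 kΩ

Output resistance R_th = R₁‖R₂ = (28.2 × 8.05)/36.25 = 6.262 kΩ.
The fractional drop is R_th/(R_th + R_L); requiring this ≤ 0.0450 gives R_L ≥ R_th(1/0.0450 − 1) = 6.262 × 21.22 = 133 kΩ.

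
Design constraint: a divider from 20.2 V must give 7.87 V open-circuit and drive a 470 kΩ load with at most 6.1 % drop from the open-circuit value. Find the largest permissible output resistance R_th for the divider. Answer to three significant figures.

R_th ≤ 30.5 kΩ

Loading drop = R_th/(R_th + R_L) ≤ 0.0610, so R_th ≤ R_L · ε/(1−ε) = 470 kΩ × 0.0610/0.9390 = 30.5 kΩ.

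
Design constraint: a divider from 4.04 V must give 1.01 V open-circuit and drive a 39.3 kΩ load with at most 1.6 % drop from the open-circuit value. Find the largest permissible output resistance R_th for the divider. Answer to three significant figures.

R_th ≤ 639 Ω

Loading drop = R_th/(R_th + R_L) ≤ 0.0160, so R_th ≤ R_L · ε/(1−ε) = 39.3 kΩ × 0.0160/0.9840 = 639 Ω.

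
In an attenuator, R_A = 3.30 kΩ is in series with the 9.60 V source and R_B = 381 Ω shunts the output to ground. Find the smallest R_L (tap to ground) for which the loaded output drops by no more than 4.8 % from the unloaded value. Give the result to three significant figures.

R_L(min) ≈ 6.77 kΩ

Output resistance R_th = R_A‖R_B = (3300 × 381)/3681 = 341.6 Ω.
The fractional drop is R_th/(R_th + R_L); requiring this ≤ 0.0480 gives R_L ≥ R_th(1/0.0480 − 1) = 341.6 × 19.83 = 6.77 kΩ.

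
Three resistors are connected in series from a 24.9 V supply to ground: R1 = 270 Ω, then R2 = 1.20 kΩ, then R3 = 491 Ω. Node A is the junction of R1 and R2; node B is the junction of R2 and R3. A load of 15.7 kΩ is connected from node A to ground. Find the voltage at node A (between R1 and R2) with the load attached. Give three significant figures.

Below node A the series string R2+R3 = 1691 Ω sits in parallel with the 15700 Ω load: 1527 Ω.
V_A = 24.9 × 1527/(270 + 1527) = 21.2 V.

V ≈ 21.2 V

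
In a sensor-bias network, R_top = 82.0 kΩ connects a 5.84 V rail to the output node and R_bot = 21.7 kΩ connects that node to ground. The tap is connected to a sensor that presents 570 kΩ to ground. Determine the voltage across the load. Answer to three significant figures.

The load sits in parallel with R_bot: R_bot‖R_L = (21.7 × 570) / (21.7 + 570) = 20.90 kΩ.
V_out = 5.84 × 20.90 / (82.0 + 20.90) = 5.84 × 20.90/102.9 = 1.19 V.

V_out ≈ 1.19 V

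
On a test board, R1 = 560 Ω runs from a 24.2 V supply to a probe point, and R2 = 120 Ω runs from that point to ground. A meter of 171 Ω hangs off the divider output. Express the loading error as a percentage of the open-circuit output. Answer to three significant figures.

36.6 %

Unloaded V = 24.2 × 120/680.0 = 4.271 V.
Loaded: R2‖R_L = 70.52 Ω, giving V = 24.2 × 70.52/630.5 = 2.706 V.
Drop = (4.271 − 2.706) / 4.271 = 36.6 %.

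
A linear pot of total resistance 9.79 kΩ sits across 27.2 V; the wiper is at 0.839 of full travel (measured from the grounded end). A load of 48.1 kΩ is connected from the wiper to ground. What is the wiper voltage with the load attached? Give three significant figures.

The wiper splits the pot into (1−α)R = 1.576 kΩ above and αR = 8.214 kΩ below.
Lower section ‖ load = 7.016 kΩ.
V_wiper = 27.2 × 7.016/(1.576 + 7.016) = 22.2 V.

V ≈ 22.2 V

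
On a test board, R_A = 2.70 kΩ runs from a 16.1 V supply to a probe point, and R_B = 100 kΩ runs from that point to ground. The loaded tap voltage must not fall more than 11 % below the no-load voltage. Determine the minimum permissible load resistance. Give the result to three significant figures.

R_L(min) ≈ 21.3 kΩ

Output resistance R_th = R_A‖R_B = (2.70 × 100)/102.7 = 2.629 kΩ.
The fractional drop is R_th/(R_th + R_L); requiring this ≤ 0.110 gives R_L ≥ R_th(1/0.110 − 1) = 2.629 × 8.091 = 21.3 kΩ.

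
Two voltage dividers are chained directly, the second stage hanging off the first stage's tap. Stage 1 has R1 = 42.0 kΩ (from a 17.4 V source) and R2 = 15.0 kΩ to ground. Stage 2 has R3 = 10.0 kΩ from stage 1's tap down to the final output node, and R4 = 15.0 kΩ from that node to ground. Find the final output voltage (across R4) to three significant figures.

V_out ≈ 1.91 V

Stage 2 presents R3+R4 = 25.00 kΩ as a load on stage 1's tap.
Stage 1's lower leg becomes R2‖(R3+R4) = 9.375 kΩ, so V_mid = 17.4 × 9.375/51.38 = 3.175 V.
Stage 2 is itself unloaded: V_out = V_mid × R4/(R3+R4) = 3.175 × 15.0/25.00 = 1.91 V.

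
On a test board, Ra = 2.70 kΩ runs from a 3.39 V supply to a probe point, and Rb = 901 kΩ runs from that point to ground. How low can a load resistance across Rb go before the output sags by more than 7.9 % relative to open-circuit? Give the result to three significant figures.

R_L(min) ≈ 31.4 kΩ

Output resistance R_th = Ra‖Rb = (2.70 × 901)/903.7 = 2.692 kΩ.
The fractional drop is R_th/(R_th + R_L); requiring this ≤ 0.0790 gives R_L ≥ R_th(1/0.0790 − 1) = 2.692 × 11.66 = 31.4 kΩ.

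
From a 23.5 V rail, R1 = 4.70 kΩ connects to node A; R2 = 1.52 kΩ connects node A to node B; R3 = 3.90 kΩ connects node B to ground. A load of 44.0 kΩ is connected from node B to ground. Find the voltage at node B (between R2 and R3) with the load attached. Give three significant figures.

At node B, R3 is in parallel with the load: R3‖R_L = 3.582 kΩ.
Below node A the resistance is R2 + (R3‖R_L) = 5.102 kΩ, so V_A = 23.5 × 5.102/9.802 = 12.23 V.
Then V_B = V_A × (R3‖R_L)/(R2 + R3‖R_L) = 12.23 × 3.582/5.102 = 8.59 V.

V ≈ 8.59 V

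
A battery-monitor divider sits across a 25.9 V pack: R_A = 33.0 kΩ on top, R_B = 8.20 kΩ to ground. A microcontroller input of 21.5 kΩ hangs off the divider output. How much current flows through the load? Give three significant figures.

R_B‖R_L = 5.936 kΩ; V_out = 25.9 × 5.936/38.94 = 3.949 V.
I_L = V_out / R_L = 3.949 / 21.5 kΩ = 0.184 mA.

I_L ≈ 0.184 mA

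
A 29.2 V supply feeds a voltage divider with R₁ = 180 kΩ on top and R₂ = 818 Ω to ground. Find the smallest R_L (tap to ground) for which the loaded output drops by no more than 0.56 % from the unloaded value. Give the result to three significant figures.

Output resistance R_th = R₁‖R₂ = (180000 × 818)/180800 = 814.3 Ω.
The fractional drop is R_th/(R_th + R_L); requiring this ≤ 0.00560 gives R_L ≥ R_th(1/0.00560 − 1) = 814.3 × 177.6 = 145 kΩ.

R_L(min) ≈ 145 kΩ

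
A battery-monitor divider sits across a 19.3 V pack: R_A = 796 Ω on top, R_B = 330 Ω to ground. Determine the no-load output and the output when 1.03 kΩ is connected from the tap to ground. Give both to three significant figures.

Unloaded: 5.66 V; loaded: 4.61 V

Open-circuit: V = 19.3 × 330/(796 + 330) = 5.66 V.
With the load, R_B becomes R_B‖R_L = 249.9 Ω, so V = 19.3 × 249.9/1046 = 4.61 V.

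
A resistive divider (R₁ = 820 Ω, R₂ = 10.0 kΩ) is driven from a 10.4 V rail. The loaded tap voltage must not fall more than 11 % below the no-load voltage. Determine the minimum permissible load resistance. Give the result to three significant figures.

Output resistance R_th = R₁‖R₂ = (820 × 10000)/10820 = 757.9 Ω.
The fractional drop is R_th/(R_th + R_L); requiring this ≤ 0.110 gives R_L ≥ R_th(1/0.110 − 1) = 757.9 × 8.091 = 6.13 kΩ.

R_L(min) ≈ 6.13 kΩ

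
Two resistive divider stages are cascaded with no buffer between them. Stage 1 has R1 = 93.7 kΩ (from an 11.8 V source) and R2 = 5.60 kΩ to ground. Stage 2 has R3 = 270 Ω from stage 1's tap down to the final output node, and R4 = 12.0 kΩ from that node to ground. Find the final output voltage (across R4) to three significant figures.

V_out ≈ 0.455 V

Stage 2 presents R3+R4 = 12270 Ω as a load on stage 1's tap.
Stage 1's lower leg becomes R2‖(R3+R4) = 3845 Ω, so V_mid = 11.8 × 3845/97550 = 0.4651 V.
Stage 2 is itself unloaded: V_out = V_mid × R4/(R3+R4) = 0.4651 × 12000/12270 = 0.455 V.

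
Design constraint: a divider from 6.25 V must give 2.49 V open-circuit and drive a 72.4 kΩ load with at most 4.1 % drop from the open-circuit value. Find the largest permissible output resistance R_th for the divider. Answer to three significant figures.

Loading drop = R_th/(R_th + R_L) ≤ 0.0410, so R_th ≤ R_L · ε/(1−ε) = 72.4 kΩ × 0.0410/0.9590 = 3.10 kΩ.
(Any R1, R2 with R2/(R1+R2) = 0.398 and R1‖R2 ≤ 3.10 kΩ will meet the spec.)

R_th ≤ 3.10 kΩ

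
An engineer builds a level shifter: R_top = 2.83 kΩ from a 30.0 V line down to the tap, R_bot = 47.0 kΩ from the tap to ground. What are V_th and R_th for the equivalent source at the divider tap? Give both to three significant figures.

V_th is the open-circuit tap voltage: 30.0 × 47.0/(2.83 + 47.0) = 28.3 V.
With the supply zeroed, R_top and R_bot appear in parallel from the tap: R_th = R_top‖R_bot = (2.83 × 47.0)/49.83 = 2.67 kΩ.

V_th = 28.3 V, R_th = 2.67 kΩ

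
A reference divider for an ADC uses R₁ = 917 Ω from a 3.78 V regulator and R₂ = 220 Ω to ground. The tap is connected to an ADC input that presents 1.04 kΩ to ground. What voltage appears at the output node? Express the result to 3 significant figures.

V_out ≈ 0.625 V

The load sits in parallel with R₂: R₂‖R_L = (220 × 1040) / (220 + 1040) = 181.6 Ω.
V_out = 3.78 × 181.6 / (917 + 181.6) = 3.78 × 181.6/1099 = 0.625 V.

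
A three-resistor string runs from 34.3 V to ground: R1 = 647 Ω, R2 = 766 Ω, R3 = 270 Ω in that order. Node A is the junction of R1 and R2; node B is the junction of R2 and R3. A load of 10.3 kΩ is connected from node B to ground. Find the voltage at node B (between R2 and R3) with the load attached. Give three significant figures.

V ≈ 5.38 V

At node B, R3 is in parallel with the load: R3‖R_L = 263.1 Ω.
Below node A the resistance is R2 + (R3‖R_L) = 1029 Ω, so V_A = 34.3 × 1029/1676 = 21.06 V.
Then V_B = V_A × (R3‖R_L)/(R2 + R3‖R_L) = 21.06 × 263.1/1029 = 5.38 V.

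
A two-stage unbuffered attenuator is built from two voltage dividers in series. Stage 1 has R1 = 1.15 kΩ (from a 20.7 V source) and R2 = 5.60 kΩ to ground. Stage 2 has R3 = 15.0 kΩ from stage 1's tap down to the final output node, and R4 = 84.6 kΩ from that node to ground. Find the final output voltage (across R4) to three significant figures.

Stage 2 presents R3+R4 = 99.60 kΩ as a load on stage 1's tap.
Stage 1's lower leg becomes R2‖(R3+R4) = 5.302 kΩ, so V_mid = 20.7 × 5.302/6.452 = 17.01 V.
Stage 2 is itself unloaded: V_out = V_mid × R4/(R3+R4) = 17.01 × 84.6/99.60 = 14.4 V.

V_out ≈ 14.4 V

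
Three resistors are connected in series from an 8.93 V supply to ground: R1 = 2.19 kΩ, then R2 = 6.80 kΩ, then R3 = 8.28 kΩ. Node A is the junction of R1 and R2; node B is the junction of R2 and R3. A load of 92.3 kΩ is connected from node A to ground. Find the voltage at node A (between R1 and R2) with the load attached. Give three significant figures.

V ≈ 7.64 V

Below node A the series string R2+R3 = 15.08 kΩ sits in parallel with the 92.3 kΩ load: 12.96 kΩ.
V_A = 8.93 × 12.96/(2.19 + 12.96) = 7.64 V.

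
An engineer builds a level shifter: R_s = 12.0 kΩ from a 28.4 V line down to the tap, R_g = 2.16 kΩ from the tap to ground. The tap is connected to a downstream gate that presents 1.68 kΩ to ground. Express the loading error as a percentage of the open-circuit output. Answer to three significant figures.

Unloaded V = 28.4 × 2.16/14.16 = 4.332 V.
Loaded: R_g‖R_L = 0.9450 kΩ, giving V = 28.4 × 0.9450/12.95 = 2.073 V.
Drop = (4.332 − 2.073) / 4.332 = 52.1 %.

52.1 %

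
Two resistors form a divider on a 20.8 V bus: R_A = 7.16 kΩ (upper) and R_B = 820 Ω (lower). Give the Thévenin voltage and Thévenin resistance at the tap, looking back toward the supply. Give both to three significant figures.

V_th = 2.14 V, R_th = 736 Ω

V_th is the open-circuit tap voltage: 20.8 × 820/(7160 + 820) = 2.14 V.
With the supply zeroed, R_A and R_B appear in parallel from the tap: R_th = R_A‖R_B = (7160 × 820)/7980 = 736 Ω.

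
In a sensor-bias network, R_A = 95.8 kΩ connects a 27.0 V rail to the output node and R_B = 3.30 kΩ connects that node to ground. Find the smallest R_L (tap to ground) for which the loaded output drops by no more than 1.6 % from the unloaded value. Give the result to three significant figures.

Output resistance R_th = R_A‖R_B = (95.8 × 3.30)/99.10 = 3.190 kΩ.
The fractional drop is R_th/(R_th + R_L); requiring this ≤ 0.0160 gives R_L ≥ R_th(1/0.0160 − 1) = 3.190 × 61.50 = 196 kΩ.

R_L(min) ≈ 196 kΩ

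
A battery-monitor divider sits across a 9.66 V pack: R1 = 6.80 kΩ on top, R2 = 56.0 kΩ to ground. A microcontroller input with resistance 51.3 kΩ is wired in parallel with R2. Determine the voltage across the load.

V_out ≈ 7.70 V

The load sits in parallel with R2: R2‖R_L = (56.0 × 51.3) / (56.0 + 51.3) = 26.77 kΩ.
V_out = 9.66 × 26.77 / (6.80 + 26.77) = 9.66 × 26.77/33.57 = 7.70 V.
(Unloaded it would have been 8.61 V.)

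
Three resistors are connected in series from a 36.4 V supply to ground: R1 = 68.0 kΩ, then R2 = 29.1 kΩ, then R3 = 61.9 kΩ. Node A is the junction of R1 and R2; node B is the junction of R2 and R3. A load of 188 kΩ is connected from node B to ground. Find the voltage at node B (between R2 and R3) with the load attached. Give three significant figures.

V ≈ 11.8 V

At node B, R3 is in parallel with the load: R3‖R_L = 46.57 kΩ.
Below node A the resistance is R2 + (R3‖R_L) = 75.67 kΩ, so V_A = 36.4 × 75.67/143.7 = 19.17 V.
Then V_B = V_A × (R3‖R_L)/(R2 + R3‖R_L) = 19.17 × 46.57/75.67 = 11.8 V.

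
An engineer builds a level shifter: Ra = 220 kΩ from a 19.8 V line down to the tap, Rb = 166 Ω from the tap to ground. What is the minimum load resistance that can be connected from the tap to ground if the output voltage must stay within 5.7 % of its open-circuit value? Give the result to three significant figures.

Output resistance R_th = Ra‖Rb = (220000 × 166)/220200 = 165.9 Ω.
The fractional drop is R_th/(R_th + R_L); requiring this ≤ 0.0570 gives R_L ≥ R_th(1/0.0570 − 1) = 165.9 × 16.54 = 2.74 kΩ.

R_L(min) ≈ 2.74 kΩ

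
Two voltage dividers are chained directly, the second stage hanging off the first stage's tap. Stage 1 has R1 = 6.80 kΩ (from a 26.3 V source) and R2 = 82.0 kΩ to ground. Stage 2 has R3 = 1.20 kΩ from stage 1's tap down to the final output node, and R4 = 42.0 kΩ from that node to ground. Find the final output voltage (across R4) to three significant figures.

Stage 2 presents R3+R4 = 43.20 kΩ as a load on stage 1's tap.
Stage 1's lower leg becomes R2‖(R3+R4) = 28.29 kΩ, so V_mid = 26.3 × 28.29/35.09 = 21.20 V.
Stage 2 is itself unloaded: V_out = V_mid × R4/(R3+R4) = 21.20 × 42.0/43.20 = 20.6 V.

V_out ≈ 20.6 V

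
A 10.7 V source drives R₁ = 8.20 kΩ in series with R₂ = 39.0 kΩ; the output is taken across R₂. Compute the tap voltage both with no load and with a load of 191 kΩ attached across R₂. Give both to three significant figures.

Open-circuit: V = 10.7 × 39.0/(8.20 + 39.0) = 8.84 V.
With the load, R₂ becomes R₂‖R_L = 32.39 kΩ, so V = 10.7 × 32.39/40.59 = 8.54 V.

Unloaded: 8.84 V; loaded: 8.54 V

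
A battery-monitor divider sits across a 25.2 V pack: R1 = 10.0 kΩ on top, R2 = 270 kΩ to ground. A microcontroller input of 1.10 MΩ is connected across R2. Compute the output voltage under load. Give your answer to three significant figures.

The load sits in parallel with R2: R2‖R_L = (270 × 1100) / (270 + 1100) = 216.8 kΩ.
V_out = 25.2 × 216.8 / (10.0 + 216.8) = 25.2 × 216.8/226.8 = 24.1 V.

V_out ≈ 24.1 V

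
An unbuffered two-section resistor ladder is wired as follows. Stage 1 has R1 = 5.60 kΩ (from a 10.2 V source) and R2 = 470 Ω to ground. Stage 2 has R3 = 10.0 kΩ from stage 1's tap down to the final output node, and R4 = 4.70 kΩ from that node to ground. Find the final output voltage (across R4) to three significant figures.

V_out ≈ 0.245 V

Stage 2 presents R3+R4 = 14700 Ω as a load on stage 1's tap.
Stage 1's lower leg becomes R2‖(R3+R4) = 455.4 Ω, so V_mid = 10.2 × 455.4/6055 = 0.7672 V.
Stage 2 is itself unloaded: V_out = V_mid × R4/(R3+R4) = 0.7672 × 4700/14700 = 0.245 V.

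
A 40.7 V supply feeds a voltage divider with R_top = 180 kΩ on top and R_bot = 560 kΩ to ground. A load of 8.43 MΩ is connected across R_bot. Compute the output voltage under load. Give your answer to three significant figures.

The load sits in parallel with R_bot: R_bot‖R_L = (560 × 8430) / (560 + 8430) = 525.1 kΩ.
V_out = 40.7 × 525.1 / (180 + 525.1) = 40.7 × 525.1/705.1 = 30.3 V.

V_out ≈ 30.3 V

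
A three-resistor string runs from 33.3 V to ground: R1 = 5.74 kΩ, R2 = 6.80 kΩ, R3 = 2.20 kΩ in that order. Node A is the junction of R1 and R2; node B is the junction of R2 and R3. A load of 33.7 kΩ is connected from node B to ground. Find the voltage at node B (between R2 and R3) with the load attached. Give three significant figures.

At node B, R3 is in parallel with the load: R3‖R_L = 2.065 kΩ.
Below node A the resistance is R2 + (R3‖R_L) = 8.865 kΩ, so V_A = 33.3 × 8.865/14.61 = 20.21 V.
Then V_B = V_A × (R3‖R_L)/(R2 + R3‖R_L) = 20.21 × 2.065/8.865 = 4.71 V.

V ≈ 4.71 V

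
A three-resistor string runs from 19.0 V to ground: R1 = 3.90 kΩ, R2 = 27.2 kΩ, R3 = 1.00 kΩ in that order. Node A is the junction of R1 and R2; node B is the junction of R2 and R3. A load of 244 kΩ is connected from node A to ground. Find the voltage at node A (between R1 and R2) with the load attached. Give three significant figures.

V ≈ 16.5 V

Below node A the series string R2+R3 = 28.20 kΩ sits in parallel with the 244 kΩ load: 25.28 kΩ.
V_A = 19.0 × 25.28/(3.90 + 25.28) = 16.5 V.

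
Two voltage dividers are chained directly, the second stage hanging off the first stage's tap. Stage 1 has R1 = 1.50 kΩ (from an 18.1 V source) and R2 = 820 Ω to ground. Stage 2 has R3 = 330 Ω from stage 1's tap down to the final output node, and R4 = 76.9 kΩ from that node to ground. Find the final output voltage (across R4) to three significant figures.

Stage 2 presents R3+R4 = 77230 Ω as a load on stage 1's tap.
Stage 1's lower leg becomes R2‖(R3+R4) = 811.4 Ω, so V_mid = 18.1 × 811.4/2311 = 6.354 V.
Stage 2 is itself unloaded: V_out = V_mid × R4/(R3+R4) = 6.354 × 76900/77230 = 6.33 V.

V_out ≈ 6.33 V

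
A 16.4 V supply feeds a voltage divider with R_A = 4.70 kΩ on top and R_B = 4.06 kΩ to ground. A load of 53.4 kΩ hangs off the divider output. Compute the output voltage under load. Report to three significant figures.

V_out ≈ 7.30 V

The load sits in parallel with R_B: R_B‖R_L = (4.06 × 53.4) / (4.06 + 53.4) = 3.773 kΩ.
V_out = 16.4 × 3.773 / (4.70 + 3.773) = 16.4 × 3.773/8.473 = 7.30 V.
(Unloaded it would have been 7.60 V.)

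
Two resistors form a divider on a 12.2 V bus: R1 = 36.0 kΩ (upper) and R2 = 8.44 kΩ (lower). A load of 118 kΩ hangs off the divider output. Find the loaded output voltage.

The load sits in parallel with R2: R2‖R_L = (8.44 × 118) / (8.44 + 118) = 7.877 kΩ.
V_out = 12.2 × 7.877 / (36.0 + 7.877) = 12.2 × 7.877/43.88 = 2.19 V.

V_out ≈ 2.19 V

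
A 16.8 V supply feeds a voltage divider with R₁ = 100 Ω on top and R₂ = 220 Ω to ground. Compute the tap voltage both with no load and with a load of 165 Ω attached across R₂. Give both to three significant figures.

Open-circuit: V = 16.8 × 220/(100 + 220) = 11.6 V.
With the load, R₂ becomes R₂‖R_L = 94.29 Ω, so V = 16.8 × 94.29/194.3 = 8.15 V.

Unloaded: 11.6 V; loaded: 8.15 V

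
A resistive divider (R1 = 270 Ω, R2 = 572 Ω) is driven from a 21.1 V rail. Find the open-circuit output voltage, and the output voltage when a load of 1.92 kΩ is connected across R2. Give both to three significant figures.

Unloaded: 14.3 V; loaded: 13.1 V

Open-circuit: V = 21.1 × 572/(270 + 572) = 14.3 V.
With the load, R2 becomes R2‖R_L = 440.7 Ω, so V = 21.1 × 440.7/710.7 = 13.1 V.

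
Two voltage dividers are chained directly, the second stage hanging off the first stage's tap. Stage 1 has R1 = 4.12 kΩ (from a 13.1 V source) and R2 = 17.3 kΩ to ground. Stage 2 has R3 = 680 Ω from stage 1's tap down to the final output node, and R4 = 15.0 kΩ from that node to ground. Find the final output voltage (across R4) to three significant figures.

V_out ≈ 8.35 V

Stage 2 presents R3+R4 = 15680 Ω as a load on stage 1's tap.
Stage 1's lower leg becomes R2‖(R3+R4) = 8225 Ω, so V_mid = 13.1 × 8225/12350 = 8.728 V.
Stage 2 is itself unloaded: V_out = V_mid × R4/(R3+R4) = 8.728 × 15000/15680 = 8.35 V.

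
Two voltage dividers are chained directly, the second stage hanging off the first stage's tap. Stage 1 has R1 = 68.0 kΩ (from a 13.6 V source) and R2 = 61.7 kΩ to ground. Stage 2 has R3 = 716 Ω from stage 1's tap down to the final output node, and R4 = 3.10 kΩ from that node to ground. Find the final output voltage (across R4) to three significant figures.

V_out ≈ 0.555 V

Stage 2 presents R3+R4 = 3816 Ω as a load on stage 1's tap.
Stage 1's lower leg becomes R2‖(R3+R4) = 3594 Ω, so V_mid = 13.6 × 3594/71590 = 0.6827 V.
Stage 2 is itself unloaded: V_out = V_mid × R4/(R3+R4) = 0.6827 × 3100/3816 = 0.555 V.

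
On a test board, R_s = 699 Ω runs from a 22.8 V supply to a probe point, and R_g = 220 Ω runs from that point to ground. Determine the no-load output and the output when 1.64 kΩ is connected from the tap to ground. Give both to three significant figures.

Unloaded: 5.46 V; loaded: 4.95 V

Open-circuit: V = 22.8 × 220/(699 + 220) = 5.46 V.
With the load, R_g becomes R_g‖R_L = 194.0 Ω, so V = 22.8 × 194.0/893.0 = 4.95 V.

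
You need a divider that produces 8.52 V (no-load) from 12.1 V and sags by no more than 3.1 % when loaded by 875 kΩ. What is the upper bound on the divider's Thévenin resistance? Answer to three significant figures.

R_th ≤ 28.0 kΩ

Loading drop = R_th/(R_th + R_L) ≤ 0.0310, so R_th ≤ R_L · ε/(1−ε) = 875 kΩ × 0.0310/0.9690 = 28.0 kΩ.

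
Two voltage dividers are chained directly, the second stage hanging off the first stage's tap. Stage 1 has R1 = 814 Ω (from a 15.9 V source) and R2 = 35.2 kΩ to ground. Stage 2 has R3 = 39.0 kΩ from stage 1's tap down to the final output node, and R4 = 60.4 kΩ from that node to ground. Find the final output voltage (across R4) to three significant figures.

Stage 2 presents R3+R4 = 99400 Ω as a load on stage 1's tap.
Stage 1's lower leg becomes R2‖(R3+R4) = 25990 Ω, so V_mid = 15.9 × 25990/26810 = 15.42 V.
Stage 2 is itself unloaded: V_out = V_mid × R4/(R3+R4) = 15.42 × 60400/99400 = 9.37 V.

V_out ≈ 9.37 V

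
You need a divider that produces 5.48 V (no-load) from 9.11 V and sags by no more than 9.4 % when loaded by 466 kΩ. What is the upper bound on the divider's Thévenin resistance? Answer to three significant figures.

R_th ≤ 48.3 kΩ

Loading drop = R_th/(R_th + R_L) ≤ 0.0940, so R_th ≤ R_L · ε/(1−ε) = 466 kΩ × 0.0940/0.9060 = 48.3 kΩ.
(Any R1, R2 with R2/(R1+R2) = 0.602 and R1‖R2 ≤ 48.3 kΩ will meet the spec.)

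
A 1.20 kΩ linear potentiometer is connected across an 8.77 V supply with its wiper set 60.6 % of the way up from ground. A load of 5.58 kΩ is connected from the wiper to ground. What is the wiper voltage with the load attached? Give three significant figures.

V ≈ 5.06 V

The wiper splits the pot into (1−α)R = 472.8 Ω above and αR = 727.2 Ω below.
Lower section ‖ load = 643.4 Ω.
V_wiper = 8.77 × 643.4/(472.8 + 643.4) = 5.06 V.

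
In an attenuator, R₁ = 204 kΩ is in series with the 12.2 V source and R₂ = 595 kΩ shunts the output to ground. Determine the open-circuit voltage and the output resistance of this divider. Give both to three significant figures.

V_th = 9.09 V, R_th = 152 kΩ

V_th is the open-circuit tap voltage: 12.2 × 595/(204 + 595) = 9.09 V.
With the supply zeroed, R₁ and R₂ appear in parallel from the tap: R_th = R₁‖R₂ = (204 × 595)/799.0 = 152 kΩ.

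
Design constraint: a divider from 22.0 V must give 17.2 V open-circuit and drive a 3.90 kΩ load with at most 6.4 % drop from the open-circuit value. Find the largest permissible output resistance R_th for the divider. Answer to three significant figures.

Loading drop = R_th/(R_th + R_L) ≤ 0.0640, so R_th ≤ R_L · ε/(1−ε) = 3.90 kΩ × 0.0640/0.9360 = 267 Ω.
(Any R1, R2 with R2/(R1+R2) = 0.782 and R1‖R2 ≤ 267 Ω will meet the spec.)

R_th ≤ 267 Ω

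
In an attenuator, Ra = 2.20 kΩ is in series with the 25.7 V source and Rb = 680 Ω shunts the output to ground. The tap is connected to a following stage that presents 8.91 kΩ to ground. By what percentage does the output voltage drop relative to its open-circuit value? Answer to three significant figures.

The divider's output (Thévenin) resistance is Ra‖Rb = 519.4 Ω.
Fractional drop under load = R_th/(R_th + R_L) = 519.4 / (519.4 + 8910) = 0.05509.
So the output falls by 5.51 %.

5.51 %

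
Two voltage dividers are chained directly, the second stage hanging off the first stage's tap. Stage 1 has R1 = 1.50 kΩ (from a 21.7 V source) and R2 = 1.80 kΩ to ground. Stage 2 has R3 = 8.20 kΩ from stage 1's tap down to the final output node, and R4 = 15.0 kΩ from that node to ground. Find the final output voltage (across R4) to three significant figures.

Stage 2 presents R3+R4 = 23.20 kΩ as a load on stage 1's tap.
Stage 1's lower leg becomes R2‖(R3+R4) = 1.670 kΩ, so V_mid = 21.7 × 1.670/3.170 = 11.43 V.
Stage 2 is itself unloaded: V_out = V_mid × R4/(R3+R4) = 11.43 × 15.0/23.20 = 7.39 V.

V_out ≈ 7.39 V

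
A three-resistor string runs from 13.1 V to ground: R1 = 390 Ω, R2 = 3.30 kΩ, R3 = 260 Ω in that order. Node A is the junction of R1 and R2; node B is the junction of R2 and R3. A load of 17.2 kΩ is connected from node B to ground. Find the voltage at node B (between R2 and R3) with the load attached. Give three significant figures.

At node B, R3 is in parallel with the load: R3‖R_L = 256.1 Ω.
Below node A the resistance is R2 + (R3‖R_L) = 3556 Ω, so V_A = 13.1 × 3556/3946 = 11.81 V.
Then V_B = V_A × (R3‖R_L)/(R2 + R3‖R_L) = 11.81 × 256.1/3556 = 0.850 V.

V ≈ 0.850 V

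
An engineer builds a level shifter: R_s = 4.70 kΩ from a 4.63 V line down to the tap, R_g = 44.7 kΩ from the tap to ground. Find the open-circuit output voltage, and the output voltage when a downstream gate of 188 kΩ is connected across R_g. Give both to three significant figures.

Unloaded: 4.19 V; loaded: 4.10 V

Open-circuit: V = 4.63 × 44.7/(4.70 + 44.7) = 4.19 V.
With the load, R_g becomes R_g‖R_L = 36.11 kΩ, so V = 4.63 × 36.11/40.81 = 4.10 V.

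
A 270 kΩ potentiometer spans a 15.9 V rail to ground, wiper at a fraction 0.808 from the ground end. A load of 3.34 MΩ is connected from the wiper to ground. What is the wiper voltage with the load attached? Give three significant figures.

The wiper splits the pot into (1−α)R = 51.84 kΩ above and αR = 218.2 kΩ below.
Lower section ‖ load = 204.8 kΩ.
V_wiper = 15.9 × 204.8/(51.84 + 204.8) = 12.7 V.

V ≈ 12.7 V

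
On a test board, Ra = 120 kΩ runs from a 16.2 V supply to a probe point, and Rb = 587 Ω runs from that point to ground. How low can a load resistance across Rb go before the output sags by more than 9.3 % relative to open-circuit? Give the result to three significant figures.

Output resistance R_th = Ra‖Rb = (120000 × 587)/120600 = 584.1 Ω.
The fractional drop is R_th/(R_th + R_L); requiring this ≤ 0.0930 gives R_L ≥ R_th(1/0.0930 − 1) = 584.1 × 9.753 = 5.70 kΩ.

R_L(min) ≈ 5.70 kΩ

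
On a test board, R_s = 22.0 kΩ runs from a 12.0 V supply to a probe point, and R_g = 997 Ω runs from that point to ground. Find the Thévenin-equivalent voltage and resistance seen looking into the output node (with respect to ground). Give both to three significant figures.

V_th = 0.520 V, R_th = 954 Ω

V_th is the open-circuit tap voltage: 12.0 × 997/(22000 + 997) = 0.520 V.
With the supply zeroed, R_s and R_g appear in parallel from the tap: R_th = R_s‖R_g = (22000 × 997)/23000 = 954 Ω.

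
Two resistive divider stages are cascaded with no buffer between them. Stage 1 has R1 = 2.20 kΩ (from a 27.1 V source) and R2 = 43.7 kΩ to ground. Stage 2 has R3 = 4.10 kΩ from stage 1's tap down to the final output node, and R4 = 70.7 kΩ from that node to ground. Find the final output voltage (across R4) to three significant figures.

Stage 2 presents R3+R4 = 74.80 kΩ as a load on stage 1's tap.
Stage 1's lower leg becomes R2‖(R3+R4) = 27.58 kΩ, so V_mid = 27.1 × 27.58/29.78 = 25.10 V.
Stage 2 is itself unloaded: V_out = V_mid × R4/(R3+R4) = 25.10 × 70.7/74.80 = 23.7 V.

V_out ≈ 23.7 V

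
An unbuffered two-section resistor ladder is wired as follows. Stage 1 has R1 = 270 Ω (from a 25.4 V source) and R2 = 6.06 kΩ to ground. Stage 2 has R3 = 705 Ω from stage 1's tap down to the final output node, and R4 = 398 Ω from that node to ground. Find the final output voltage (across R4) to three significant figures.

V_out ≈ 7.11 V

Stage 2 presents R3+R4 = 1103 Ω as a load on stage 1's tap.
Stage 1's lower leg becomes R2‖(R3+R4) = 933.2 Ω, so V_mid = 25.4 × 933.2/1203 = 19.70 V.
Stage 2 is itself unloaded: V_out = V_mid × R4/(R3+R4) = 19.70 × 398/1103 = 7.11 V.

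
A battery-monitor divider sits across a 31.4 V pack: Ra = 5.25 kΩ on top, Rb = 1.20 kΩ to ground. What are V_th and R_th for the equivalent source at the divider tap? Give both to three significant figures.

V_th is the open-circuit tap voltage: 31.4 × 1.20/(5.25 + 1.20) = 5.84 V.
With the supply zeroed, Ra and Rb appear in parallel from the tap: R_th = Ra‖Rb = (5.25 × 1.20)/6.450 = 977 Ω.

V_th = 5.84 V, R_th = 977 Ω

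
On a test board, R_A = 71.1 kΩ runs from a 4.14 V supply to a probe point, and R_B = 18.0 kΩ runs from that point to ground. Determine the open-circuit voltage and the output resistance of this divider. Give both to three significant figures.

V_th is the open-circuit tap voltage: 4.14 × 18.0/(71.1 + 18.0) = 0.836 V.
With the supply zeroed, R_A and R_B appear in parallel from the tap: R_th = R_A‖R_B = (71.1 × 18.0)/89.10 = 14.4 kΩ.

V_th = 0.836 V, R_th = 14.4 kΩ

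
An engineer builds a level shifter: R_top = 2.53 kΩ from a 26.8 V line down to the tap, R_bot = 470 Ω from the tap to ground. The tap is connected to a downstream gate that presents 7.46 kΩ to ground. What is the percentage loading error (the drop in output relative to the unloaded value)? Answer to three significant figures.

The divider's output (Thévenin) resistance is R_top‖R_bot = 396.4 Ω.
Fractional drop under load = R_th/(R_th + R_L) = 396.4 / (396.4 + 7460) = 0.05045.
So the output falls by 5.05 %.

5.05 %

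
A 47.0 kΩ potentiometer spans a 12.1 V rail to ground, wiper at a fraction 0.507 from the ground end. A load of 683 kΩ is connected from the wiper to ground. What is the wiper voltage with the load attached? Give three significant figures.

The wiper splits the pot into (1−α)R = 23.17 kΩ above and αR = 23.83 kΩ below.
Lower section ‖ load = 23.03 kΩ.
V_wiper = 12.1 × 23.03/(23.17 + 23.03) = 6.03 V.

V ≈ 6.03 V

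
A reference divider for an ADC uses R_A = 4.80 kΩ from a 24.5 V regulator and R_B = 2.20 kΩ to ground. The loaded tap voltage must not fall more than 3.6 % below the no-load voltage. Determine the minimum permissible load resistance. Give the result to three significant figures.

Output resistance R_th = R_A‖R_B = (4.80 × 2.20)/7.000 = 1.509 kΩ.
The fractional drop is R_th/(R_th + R_L); requiring this ≤ 0.0360 gives R_L ≥ R_th(1/0.0360 − 1) = 1.509 × 26.78 = 40.4 kΩ.

R_L(min) ≈ 40.4 kΩ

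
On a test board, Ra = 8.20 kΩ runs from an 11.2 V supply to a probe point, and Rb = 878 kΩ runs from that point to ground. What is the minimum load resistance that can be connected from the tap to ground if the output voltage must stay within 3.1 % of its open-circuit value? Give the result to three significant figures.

R_L(min) ≈ 254 kΩ

Output resistance R_th = Ra‖Rb = (8.20 × 878)/886.2 = 8.124 kΩ.
The fractional drop is R_th/(R_th + R_L); requiring this ≤ 0.0310 gives R_L ≥ R_th(1/0.0310 − 1) = 8.124 × 31.26 = 254 kΩ.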